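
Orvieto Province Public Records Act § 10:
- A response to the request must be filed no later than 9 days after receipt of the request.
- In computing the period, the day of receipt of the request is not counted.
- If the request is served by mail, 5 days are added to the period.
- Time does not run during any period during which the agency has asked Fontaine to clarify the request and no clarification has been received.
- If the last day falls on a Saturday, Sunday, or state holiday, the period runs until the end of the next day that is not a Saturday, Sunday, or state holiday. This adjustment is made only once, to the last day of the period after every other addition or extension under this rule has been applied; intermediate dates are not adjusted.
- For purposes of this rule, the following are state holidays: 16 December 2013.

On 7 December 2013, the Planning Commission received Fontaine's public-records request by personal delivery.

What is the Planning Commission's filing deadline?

9 days after 7 December 2013 is December 16, 2013.
Service was not by mail, so no mail extension applies.
December 16, 2013 is a listed holiday. The next qualifying day is December 17, 2013.

December 17, 2013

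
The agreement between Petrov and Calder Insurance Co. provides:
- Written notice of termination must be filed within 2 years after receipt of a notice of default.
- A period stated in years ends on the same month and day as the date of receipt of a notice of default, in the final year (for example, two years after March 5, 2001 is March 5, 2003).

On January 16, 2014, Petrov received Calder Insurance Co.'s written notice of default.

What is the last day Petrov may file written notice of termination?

2 years after January 16, 2014 is January 16, 2016.

January 16, 2016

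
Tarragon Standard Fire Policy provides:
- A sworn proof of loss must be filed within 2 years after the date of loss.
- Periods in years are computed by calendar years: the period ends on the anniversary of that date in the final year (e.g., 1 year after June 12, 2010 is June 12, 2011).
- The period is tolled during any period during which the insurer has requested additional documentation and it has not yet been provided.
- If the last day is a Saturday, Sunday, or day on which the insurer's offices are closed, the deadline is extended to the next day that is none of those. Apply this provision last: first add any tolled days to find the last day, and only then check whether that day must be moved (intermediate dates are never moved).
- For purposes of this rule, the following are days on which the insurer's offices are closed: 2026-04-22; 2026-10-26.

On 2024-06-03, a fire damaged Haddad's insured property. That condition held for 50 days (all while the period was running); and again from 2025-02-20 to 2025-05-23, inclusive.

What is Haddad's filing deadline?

October 27, 2026

2 years after 2024-06-03 is June 3, 2026.
Tolling adds 50 days: June 3, 2026 + 50 days = July 23, 2026.
From February 20, 2025 through May 23, 2025 inclusive is 93 days; tolling adds 93 days: July 23, 2026 + 93 days = October 24, 2026.
October 24, 2026 is Saturday; October 25, 2026 is Sunday; October 26, 2026 is a listed holiday. The next qualifying day is October 27, 2026.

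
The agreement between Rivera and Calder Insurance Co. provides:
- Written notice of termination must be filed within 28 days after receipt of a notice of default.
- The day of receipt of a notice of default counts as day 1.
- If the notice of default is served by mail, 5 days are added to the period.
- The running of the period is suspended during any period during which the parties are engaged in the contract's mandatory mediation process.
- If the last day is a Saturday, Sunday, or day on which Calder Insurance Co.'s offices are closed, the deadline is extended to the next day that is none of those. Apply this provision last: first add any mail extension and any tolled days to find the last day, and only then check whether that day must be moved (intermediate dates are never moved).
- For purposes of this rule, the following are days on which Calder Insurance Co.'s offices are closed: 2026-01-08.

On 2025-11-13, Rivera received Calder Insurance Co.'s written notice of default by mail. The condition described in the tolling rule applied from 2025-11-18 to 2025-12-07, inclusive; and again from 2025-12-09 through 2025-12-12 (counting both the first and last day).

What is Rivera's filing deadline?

January 9, 2026

Counting 2025-11-13 as day 1, day 28 is December 10, 2025.
Service was by mail, adding 5 days: December 10, 2025 + 5 days = December 15, 2025.
From November 18, 2025 through December 7, 2025 inclusive is 20 days; tolling adds 20 days: December 15, 2025 + 20 days = January 4, 2026.
From December 9, 2025 through December 12, 2025 inclusive is 4 days; tolling adds 4 days: January 4, 2026 + 4 days = January 8, 2026.
January 8, 2026 is a listed holiday. The next qualifying day is January 9, 2026.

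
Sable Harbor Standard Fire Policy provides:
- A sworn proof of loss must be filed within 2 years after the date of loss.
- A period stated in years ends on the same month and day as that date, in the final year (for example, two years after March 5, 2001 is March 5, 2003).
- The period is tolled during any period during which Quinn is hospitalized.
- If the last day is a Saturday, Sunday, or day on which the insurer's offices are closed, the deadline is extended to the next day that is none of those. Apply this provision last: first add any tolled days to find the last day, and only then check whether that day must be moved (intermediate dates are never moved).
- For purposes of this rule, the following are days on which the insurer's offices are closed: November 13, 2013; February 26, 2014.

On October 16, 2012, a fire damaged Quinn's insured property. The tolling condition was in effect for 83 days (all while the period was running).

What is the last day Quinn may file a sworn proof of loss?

January 7, 2015

2 years after October 16, 2012 is October 16, 2014.
Tolling adds 83 days: October 16, 2014 + 83 days = January 7, 2015.
January 7, 2015 is a Wednesday and not a day on which the insurer's offices are closed, so no extension applies.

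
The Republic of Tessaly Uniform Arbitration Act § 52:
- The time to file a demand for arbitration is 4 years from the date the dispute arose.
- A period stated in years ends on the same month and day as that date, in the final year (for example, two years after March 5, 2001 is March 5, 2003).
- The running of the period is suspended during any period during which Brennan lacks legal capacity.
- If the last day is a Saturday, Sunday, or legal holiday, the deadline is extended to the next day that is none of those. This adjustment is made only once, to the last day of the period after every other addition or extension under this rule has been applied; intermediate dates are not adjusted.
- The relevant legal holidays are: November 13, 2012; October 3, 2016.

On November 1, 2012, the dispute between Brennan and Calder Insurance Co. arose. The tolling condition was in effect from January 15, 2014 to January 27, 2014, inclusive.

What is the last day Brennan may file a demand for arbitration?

4 years after November 1, 2012 is November 1, 2016.
From January 15, 2014 through January 27, 2014 inclusive is 13 days; tolling adds 13 days: November 1, 2016 + 13 days = November 14, 2016.
November 14, 2016 is a Monday and not a legal holiday, so no extension applies.

November 14, 2016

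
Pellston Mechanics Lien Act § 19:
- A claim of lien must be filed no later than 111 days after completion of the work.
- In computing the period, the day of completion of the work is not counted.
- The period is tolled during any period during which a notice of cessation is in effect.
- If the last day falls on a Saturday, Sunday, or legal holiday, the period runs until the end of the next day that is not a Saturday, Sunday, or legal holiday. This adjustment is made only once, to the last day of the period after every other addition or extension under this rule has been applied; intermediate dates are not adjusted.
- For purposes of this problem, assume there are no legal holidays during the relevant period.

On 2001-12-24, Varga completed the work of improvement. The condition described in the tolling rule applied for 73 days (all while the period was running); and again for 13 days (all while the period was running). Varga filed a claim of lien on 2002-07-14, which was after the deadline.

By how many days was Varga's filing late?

5 days

111 days after 2001-12-24 is April 14, 2002.
Tolling adds 73 days: April 14, 2002 + 73 days = June 26, 2002.
Tolling adds 13 days: June 26, 2002 + 13 days = July 9, 2002.
July 9, 2002 is a Tuesday and not a legal holiday, so no extension applies.
The deadline is July 9, 2002; from July 9, 2002 to July 14, 2002 is 5 days.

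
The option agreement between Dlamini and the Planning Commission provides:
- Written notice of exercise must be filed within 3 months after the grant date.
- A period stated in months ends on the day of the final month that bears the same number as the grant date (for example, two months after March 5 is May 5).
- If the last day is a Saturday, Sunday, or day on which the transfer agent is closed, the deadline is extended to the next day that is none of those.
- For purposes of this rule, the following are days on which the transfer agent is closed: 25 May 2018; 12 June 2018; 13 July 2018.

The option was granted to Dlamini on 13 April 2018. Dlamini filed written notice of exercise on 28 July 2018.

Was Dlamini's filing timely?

No

3 months after 13 April 2018 is July 13, 2018.
July 13, 2018 is a listed holiday; July 14, 2018 is Saturday; July 15, 2018 is Sunday. The next qualifying day is July 16, 2018.
The deadline is July 16, 2018; the filing on July 28, 2018 is after that date.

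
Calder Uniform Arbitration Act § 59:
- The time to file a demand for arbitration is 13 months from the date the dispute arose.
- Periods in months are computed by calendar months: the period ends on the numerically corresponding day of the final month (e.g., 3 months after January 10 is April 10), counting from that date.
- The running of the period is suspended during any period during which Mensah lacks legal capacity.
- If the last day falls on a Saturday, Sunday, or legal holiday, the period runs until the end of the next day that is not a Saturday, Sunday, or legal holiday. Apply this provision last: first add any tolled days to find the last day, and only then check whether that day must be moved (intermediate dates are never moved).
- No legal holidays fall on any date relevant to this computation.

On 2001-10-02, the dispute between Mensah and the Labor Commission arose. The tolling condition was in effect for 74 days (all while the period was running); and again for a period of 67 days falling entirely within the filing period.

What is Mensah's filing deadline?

March 24, 2003

13 months after 2001-10-02 is November 2, 2002.
Tolling adds 74 days: November 2, 2002 + 74 days = January 15, 2003.
Tolling adds 67 days: January 15, 2003 + 67 days = March 23, 2003.
March 23, 2003 is Sunday. The next qualifying day is March 24, 2003.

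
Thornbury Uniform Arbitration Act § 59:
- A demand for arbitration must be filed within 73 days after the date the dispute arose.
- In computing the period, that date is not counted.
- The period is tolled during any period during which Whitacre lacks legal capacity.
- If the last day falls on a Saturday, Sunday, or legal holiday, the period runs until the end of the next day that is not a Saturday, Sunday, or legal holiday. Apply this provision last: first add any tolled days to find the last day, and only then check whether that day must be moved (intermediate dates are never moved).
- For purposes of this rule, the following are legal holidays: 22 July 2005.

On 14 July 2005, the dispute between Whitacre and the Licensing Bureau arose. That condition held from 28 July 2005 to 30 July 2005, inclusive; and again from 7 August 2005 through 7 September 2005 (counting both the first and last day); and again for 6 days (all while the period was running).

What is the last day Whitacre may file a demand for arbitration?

73 days after 14 July 2005 is September 25, 2005.
From July 28, 2005 through July 30, 2005 inclusive is 3 days; tolling adds 3 days: September 25, 2005 + 3 days = September 28, 2005.
From August 7, 2005 through September 7, 2005 inclusive is 32 days; tolling adds 32 days: September 28, 2005 + 32 days = October 30, 2005.
Tolling adds 6 days: October 30, 2005 + 6 days = November 5, 2005.
November 5, 2005 is Saturday; November 6, 2005 is Sunday. The next qualifying day is November 7, 2005.

November 7, 2005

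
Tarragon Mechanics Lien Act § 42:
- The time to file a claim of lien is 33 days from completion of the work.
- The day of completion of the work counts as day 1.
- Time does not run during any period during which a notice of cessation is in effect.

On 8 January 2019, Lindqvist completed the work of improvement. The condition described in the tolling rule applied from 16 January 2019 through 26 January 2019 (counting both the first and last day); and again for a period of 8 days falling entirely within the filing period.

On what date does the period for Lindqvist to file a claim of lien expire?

Counting 8 January 2019 as day 1, day 33 is February 9, 2019.
From January 16, 2019 through January 26, 2019 inclusive is 11 days; tolling adds 11 days: February 9, 2019 + 11 days = February 20, 2019.
Tolling adds 8 days: February 20, 2019 + 8 days = February 28, 2019.

February 28, 2019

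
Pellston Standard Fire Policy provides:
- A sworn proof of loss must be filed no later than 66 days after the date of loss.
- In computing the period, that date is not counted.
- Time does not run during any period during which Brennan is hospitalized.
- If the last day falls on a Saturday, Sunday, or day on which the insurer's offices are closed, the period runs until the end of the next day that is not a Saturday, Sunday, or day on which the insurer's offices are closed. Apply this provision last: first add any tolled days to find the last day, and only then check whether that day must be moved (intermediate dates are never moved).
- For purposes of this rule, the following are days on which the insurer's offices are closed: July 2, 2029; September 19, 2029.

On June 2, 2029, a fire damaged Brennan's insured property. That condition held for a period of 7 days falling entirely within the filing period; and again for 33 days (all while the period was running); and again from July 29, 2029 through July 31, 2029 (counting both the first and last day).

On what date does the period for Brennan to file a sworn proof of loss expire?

66 days after June 2, 2029 is August 7, 2029.
Tolling adds 7 days: August 7, 2029 + 7 days = August 14, 2029.
Tolling adds 33 days: August 14, 2029 + 33 days = September 16, 2029.
From July 29, 2029 through July 31, 2029 inclusive is 3 days; tolling adds 3 days: September 16, 2029 + 3 days = September 19, 2029.
September 19, 2029 is a listed holiday. The next qualifying day is September 20, 2029.

September 20, 2029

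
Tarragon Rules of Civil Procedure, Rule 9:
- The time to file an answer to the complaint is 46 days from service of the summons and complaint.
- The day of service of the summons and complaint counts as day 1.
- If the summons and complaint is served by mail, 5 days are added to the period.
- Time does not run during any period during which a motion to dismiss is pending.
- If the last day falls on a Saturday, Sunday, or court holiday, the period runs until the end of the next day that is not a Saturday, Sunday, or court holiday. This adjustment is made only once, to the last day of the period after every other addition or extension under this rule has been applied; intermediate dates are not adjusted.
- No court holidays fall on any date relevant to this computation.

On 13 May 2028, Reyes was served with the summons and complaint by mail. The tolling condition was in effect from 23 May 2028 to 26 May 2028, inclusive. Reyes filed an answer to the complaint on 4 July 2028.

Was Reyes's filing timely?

Counting 13 May 2028 as day 1, day 46 is June 27, 2028.
Service was by mail, adding 5 days: June 27, 2028 + 5 days = July 2, 2028.
From May 23, 2028 through May 26, 2028 inclusive is 4 days; tolling adds 4 days: July 2, 2028 + 4 days = July 6, 2028.
July 6, 2028 is a Thursday and not a court holiday, so no extension applies.
The deadline is July 6, 2028; the filing on July 4, 2028 is on or before that date.

Yes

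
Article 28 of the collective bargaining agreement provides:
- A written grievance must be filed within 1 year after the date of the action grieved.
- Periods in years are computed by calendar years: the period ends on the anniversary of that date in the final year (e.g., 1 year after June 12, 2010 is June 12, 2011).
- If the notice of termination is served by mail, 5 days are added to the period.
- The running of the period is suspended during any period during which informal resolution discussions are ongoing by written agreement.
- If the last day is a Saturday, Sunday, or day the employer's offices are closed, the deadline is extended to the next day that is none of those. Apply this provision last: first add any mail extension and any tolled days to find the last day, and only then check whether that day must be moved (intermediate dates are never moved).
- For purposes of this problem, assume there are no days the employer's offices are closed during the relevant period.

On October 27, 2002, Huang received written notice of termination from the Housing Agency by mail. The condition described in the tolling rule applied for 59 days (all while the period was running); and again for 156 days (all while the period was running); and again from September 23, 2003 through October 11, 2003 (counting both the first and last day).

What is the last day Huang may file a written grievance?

1 year after October 27, 2002 is October 27, 2003.
Service was by mail, adding 5 days: October 27, 2003 + 5 days = November 1, 2003.
Tolling adds 59 days: November 1, 2003 + 59 days = December 30, 2003.
Tolling adds 156 days: December 30, 2003 + 156 days = June 3, 2004.
From September 23, 2003 through October 11, 2003 inclusive is 19 days; tolling adds 19 days: June 3, 2004 + 19 days = June 22, 2004.
June 22, 2004 is a Tuesday and not a day the employer's offices are closed, so no extension applies.

June 22, 2004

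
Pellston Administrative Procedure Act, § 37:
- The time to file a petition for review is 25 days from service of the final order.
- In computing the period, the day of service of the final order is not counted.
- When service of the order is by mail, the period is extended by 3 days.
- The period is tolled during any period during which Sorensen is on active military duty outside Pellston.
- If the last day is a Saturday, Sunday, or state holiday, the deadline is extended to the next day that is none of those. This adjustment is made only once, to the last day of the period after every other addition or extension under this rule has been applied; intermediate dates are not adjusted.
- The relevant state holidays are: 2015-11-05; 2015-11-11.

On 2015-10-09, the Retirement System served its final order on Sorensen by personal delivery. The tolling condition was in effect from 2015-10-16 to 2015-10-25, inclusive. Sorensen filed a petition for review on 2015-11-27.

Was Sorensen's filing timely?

No

25 days after 2015-10-09 is November 3, 2015.
Service was not by mail, so no mail extension applies.
From October 16, 2015 through October 25, 2015 inclusive is 10 days; tolling adds 10 days: November 3, 2015 + 10 days = November 13, 2015.
November 13, 2015 is a Friday and not a state holiday, so no extension applies.
The deadline is November 13, 2015; the filing on November 27, 2015 is after that date.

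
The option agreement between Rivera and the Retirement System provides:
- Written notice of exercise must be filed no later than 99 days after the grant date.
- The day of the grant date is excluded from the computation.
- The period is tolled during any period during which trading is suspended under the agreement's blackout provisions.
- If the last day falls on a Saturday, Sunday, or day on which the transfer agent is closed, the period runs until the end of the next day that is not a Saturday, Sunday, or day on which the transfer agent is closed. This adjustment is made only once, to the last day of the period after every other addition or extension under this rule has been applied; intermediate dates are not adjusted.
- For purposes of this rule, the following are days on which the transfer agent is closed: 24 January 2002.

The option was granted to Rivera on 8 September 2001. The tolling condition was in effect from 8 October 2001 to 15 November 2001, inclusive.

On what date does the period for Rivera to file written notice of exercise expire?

99 days after 8 September 2001 is December 16, 2001.
From October 8, 2001 through November 15, 2001 inclusive is 39 days; tolling adds 39 days: December 16, 2001 + 39 days = January 24, 2002.
January 24, 2002 is a listed holiday. The next qualifying day is January 25, 2002.

January 25, 2002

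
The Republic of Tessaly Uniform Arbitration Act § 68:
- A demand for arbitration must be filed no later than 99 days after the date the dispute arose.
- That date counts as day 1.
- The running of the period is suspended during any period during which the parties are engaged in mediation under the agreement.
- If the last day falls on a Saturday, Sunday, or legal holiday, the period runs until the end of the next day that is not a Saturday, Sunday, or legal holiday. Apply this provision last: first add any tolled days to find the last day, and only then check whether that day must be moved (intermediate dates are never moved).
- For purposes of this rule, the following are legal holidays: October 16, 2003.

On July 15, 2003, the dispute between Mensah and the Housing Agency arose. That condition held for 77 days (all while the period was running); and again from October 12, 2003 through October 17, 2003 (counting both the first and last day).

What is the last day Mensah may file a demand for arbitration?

January 12, 2004

Counting July 15, 2003 as day 1, day 99 is October 21, 2003.
Tolling adds 77 days: October 21, 2003 + 77 days = January 6, 2004.
From October 12, 2003 through October 17, 2003 inclusive is 6 days; tolling adds 6 days: January 6, 2004 + 6 days = January 12, 2004.
January 12, 2004 is a Monday and not a legal holiday, so no extension applies.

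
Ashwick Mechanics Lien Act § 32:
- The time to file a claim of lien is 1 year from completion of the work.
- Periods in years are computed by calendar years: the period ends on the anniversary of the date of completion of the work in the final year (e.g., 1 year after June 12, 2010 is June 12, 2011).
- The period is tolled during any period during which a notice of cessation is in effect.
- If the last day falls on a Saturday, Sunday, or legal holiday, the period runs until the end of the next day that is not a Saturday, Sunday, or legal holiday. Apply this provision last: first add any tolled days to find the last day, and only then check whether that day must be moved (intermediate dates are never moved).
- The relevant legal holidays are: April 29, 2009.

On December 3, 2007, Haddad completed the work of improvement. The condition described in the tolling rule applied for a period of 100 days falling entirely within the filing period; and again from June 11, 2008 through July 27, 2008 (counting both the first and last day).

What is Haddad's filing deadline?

April 30, 2009

1 year after December 3, 2007 is December 3, 2008.
Tolling adds 100 days: December 3, 2008 + 100 days = March 13, 2009.
From June 11, 2008 through July 27, 2008 inclusive is 47 days; tolling adds 47 days: March 13, 2009 + 47 days = April 29, 2009.
April 29, 2009 is a listed holiday. The next qualifying day is April 30, 2009.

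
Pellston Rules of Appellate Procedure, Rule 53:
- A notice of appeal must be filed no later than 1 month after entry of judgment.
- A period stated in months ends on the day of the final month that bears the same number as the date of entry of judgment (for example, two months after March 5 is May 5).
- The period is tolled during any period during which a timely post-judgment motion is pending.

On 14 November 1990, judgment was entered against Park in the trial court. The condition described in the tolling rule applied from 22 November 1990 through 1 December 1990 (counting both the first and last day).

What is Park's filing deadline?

December 24, 1990

1 month after 14 November 1990 is December 14, 1990.
From November 22, 1990 through December 1, 1990 inclusive is 10 days; tolling adds 10 days: December 14, 1990 + 10 days = December 24, 1990.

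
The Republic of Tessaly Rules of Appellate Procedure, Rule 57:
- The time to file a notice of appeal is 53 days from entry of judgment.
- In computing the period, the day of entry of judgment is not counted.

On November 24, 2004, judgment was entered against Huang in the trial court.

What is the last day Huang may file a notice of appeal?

53 days after November 24, 2004 is January 16, 2005.

January 16, 2005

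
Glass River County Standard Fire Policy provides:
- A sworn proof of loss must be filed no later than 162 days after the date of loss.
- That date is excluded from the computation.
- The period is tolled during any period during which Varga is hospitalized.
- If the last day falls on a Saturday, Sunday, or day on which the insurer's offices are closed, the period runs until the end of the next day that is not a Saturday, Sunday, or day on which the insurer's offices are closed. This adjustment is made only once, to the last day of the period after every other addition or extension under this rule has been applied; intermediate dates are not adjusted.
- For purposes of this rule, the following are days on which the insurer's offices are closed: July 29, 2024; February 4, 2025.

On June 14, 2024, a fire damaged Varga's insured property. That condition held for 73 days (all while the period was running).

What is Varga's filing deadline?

162 days after June 14, 2024 is November 23, 2024.
Tolling adds 73 days: November 23, 2024 + 73 days = February 4, 2025.
February 4, 2025 is a listed holiday. The next qualifying day is February 5, 2025.

February 5, 2025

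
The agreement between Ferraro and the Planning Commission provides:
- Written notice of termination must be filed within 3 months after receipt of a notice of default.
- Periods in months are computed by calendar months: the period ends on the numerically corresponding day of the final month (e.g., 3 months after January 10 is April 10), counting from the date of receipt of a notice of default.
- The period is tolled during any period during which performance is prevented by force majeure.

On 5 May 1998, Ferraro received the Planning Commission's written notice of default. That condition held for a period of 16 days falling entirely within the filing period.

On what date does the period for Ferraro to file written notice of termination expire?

August 21, 1998

3 months after 5 May 1998 is August 5, 1998.
Tolling adds 16 days: August 5, 1998 + 16 days = August 21, 1998.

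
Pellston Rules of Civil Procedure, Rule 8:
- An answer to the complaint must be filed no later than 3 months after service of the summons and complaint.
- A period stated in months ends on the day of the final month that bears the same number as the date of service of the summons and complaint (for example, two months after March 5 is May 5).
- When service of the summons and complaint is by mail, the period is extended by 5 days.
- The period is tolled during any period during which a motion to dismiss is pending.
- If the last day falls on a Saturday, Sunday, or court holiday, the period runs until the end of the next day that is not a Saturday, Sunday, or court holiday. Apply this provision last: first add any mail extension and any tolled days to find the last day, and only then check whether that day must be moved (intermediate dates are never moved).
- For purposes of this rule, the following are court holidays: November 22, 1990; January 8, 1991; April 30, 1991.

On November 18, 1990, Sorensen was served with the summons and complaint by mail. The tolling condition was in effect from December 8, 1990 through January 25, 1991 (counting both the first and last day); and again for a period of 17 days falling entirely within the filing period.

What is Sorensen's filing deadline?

3 months after November 18, 1990 is February 18, 1991.
Service was by mail, adding 5 days: February 18, 1991 + 5 days = February 23, 1991.
From December 8, 1990 through January 25, 1991 inclusive is 49 days; tolling adds 49 days: February 23, 1991 + 49 days = April 13, 1991.
Tolling adds 17 days: April 13, 1991 + 17 days = April 30, 1991.
April 30, 1991 is a listed holiday. The next qualifying day is May 1, 1991.

May 1, 1991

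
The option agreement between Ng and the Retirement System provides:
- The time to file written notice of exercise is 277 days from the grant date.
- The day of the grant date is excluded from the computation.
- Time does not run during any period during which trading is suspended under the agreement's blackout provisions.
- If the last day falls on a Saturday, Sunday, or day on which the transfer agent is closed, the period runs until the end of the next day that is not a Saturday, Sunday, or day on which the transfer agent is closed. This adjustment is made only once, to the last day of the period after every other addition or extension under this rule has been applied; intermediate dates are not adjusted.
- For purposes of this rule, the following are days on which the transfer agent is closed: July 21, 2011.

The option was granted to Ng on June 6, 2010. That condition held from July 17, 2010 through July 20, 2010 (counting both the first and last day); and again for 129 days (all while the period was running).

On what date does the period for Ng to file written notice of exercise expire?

277 days after June 6, 2010 is March 10, 2011.
From July 17, 2010 through July 20, 2010 inclusive is 4 days; tolling adds 4 days: March 10, 2011 + 4 days = March 14, 2011.
Tolling adds 129 days: March 14, 2011 + 129 days = July 21, 2011.
July 21, 2011 is a listed holiday. The next qualifying day is July 22, 2011.

July 22, 2011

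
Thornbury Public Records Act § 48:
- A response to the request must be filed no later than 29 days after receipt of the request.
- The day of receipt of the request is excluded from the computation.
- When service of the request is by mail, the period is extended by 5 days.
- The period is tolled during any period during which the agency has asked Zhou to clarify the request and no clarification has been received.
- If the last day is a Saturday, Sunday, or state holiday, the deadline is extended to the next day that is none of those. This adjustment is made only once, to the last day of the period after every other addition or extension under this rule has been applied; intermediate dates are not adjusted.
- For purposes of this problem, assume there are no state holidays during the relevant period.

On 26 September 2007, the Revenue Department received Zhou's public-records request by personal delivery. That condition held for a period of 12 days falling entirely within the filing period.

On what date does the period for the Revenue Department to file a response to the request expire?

29 days after 26 September 2007 is October 25, 2007.
Service was not by mail, so no mail extension applies.
Tolling adds 12 days: October 25, 2007 + 12 days = November 6, 2007.
November 6, 2007 is a Tuesday and not a state holiday, so no extension applies.

November 6, 2007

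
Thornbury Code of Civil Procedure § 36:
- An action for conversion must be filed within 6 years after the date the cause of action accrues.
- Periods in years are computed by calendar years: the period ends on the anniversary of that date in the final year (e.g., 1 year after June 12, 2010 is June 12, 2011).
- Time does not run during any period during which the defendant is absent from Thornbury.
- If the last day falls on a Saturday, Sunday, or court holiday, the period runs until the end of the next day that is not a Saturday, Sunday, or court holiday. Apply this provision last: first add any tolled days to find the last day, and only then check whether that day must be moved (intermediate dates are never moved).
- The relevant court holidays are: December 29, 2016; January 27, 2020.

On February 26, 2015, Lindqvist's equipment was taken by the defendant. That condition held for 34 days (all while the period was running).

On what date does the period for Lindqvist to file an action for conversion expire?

April 1, 2021

6 years after February 26, 2015 is February 26, 2021.
Tolling adds 34 days: February 26, 2021 + 34 days = April 1, 2021.
April 1, 2021 is a Thursday and not a court holiday, so no extension applies.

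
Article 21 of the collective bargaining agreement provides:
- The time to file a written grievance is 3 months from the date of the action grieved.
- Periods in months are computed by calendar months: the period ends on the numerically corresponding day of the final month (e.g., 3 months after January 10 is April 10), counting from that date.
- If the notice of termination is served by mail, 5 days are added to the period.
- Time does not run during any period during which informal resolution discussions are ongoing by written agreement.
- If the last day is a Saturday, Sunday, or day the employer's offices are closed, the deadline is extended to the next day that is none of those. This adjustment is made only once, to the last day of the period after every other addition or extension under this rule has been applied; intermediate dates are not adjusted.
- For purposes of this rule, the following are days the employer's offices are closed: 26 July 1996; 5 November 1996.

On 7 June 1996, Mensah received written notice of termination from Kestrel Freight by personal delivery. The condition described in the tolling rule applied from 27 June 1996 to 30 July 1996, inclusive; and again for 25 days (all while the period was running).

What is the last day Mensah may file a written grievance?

November 6, 1996

3 months after 7 June 1996 is September 7, 1996.
Service was not by mail, so no mail extension applies.
From June 27, 1996 through July 30, 1996 inclusive is 34 days; tolling adds 34 days: September 7, 1996 + 34 days = October 11, 1996.
Tolling adds 25 days: October 11, 1996 + 25 days = November 5, 1996.
November 5, 1996 is a listed holiday. The next qualifying day is November 6, 1996.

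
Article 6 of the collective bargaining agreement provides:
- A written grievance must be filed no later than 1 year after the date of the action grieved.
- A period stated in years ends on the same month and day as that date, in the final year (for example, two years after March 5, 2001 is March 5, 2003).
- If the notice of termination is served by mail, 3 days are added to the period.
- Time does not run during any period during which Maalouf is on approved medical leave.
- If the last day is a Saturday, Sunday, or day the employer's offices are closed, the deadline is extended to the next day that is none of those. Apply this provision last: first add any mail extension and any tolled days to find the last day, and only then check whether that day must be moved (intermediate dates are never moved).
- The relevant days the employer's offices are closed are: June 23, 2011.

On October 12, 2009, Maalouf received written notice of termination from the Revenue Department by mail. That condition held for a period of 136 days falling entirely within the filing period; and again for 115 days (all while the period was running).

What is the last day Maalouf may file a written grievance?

1 year after October 12, 2009 is October 12, 2010.
Service was by mail, adding 3 days: October 12, 2010 + 3 days = October 15, 2010.
Tolling adds 136 days: October 15, 2010 + 136 days = February 28, 2011.
Tolling adds 115 days: February 28, 2011 + 115 days = June 23, 2011.
June 23, 2011 is a listed holiday. The next qualifying day is June 24, 2011.

June 24, 2011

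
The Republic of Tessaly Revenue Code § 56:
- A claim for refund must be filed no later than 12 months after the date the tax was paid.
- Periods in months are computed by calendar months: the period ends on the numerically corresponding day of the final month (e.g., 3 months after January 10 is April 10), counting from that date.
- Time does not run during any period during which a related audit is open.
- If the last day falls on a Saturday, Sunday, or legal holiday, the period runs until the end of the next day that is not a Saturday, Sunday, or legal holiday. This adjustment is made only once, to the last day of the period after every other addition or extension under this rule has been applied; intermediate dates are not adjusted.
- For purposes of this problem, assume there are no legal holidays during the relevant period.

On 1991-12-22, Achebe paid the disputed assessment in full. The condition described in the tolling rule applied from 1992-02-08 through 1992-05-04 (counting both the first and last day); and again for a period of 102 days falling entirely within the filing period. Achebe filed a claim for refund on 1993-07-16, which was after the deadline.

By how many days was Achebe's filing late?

17 days

12 months after 1991-12-22 is December 22, 1992.
From February 8, 1992 through May 4, 1992 inclusive is 87 days; tolling adds 87 days: December 22, 1992 + 87 days = March 19, 1993.
Tolling adds 102 days: March 19, 1993 + 102 days = June 29, 1993.
June 29, 1993 is a Tuesday and not a legal holiday, so no extension applies.
The deadline is June 29, 1993; from June 29, 1993 to July 16, 1993 is 17 days.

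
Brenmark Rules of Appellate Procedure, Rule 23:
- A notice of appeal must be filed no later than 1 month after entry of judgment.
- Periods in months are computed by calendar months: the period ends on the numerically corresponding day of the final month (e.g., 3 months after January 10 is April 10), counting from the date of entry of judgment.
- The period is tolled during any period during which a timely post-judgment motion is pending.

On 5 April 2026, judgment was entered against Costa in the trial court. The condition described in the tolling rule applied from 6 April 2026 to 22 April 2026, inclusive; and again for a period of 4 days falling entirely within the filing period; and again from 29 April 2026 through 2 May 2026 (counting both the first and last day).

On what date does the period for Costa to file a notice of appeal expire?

1 month after 5 April 2026 is May 5, 2026.
From April 6, 2026 through April 22, 2026 inclusive is 17 days; tolling adds 17 days: May 5, 2026 + 17 days = May 22, 2026.
Tolling adds 4 days: May 22, 2026 + 4 days = May 26, 2026.
From April 29, 2026 through May 2, 2026 inclusive is 4 days; tolling adds 4 days: May 26, 2026 + 4 days = May 30, 2026.

May 30, 2026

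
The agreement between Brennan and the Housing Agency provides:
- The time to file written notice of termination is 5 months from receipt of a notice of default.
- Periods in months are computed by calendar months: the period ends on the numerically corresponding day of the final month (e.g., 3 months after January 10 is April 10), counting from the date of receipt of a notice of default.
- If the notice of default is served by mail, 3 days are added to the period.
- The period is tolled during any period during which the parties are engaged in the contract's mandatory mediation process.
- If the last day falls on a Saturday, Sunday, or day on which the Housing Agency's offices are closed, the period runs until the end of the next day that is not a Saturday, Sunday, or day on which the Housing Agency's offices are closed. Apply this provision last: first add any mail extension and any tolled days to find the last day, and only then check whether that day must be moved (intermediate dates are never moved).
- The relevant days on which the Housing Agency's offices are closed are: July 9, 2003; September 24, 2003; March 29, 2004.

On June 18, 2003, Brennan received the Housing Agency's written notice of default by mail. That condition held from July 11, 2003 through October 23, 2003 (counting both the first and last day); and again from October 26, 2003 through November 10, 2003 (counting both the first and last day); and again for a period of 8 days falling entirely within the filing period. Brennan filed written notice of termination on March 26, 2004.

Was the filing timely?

5 months after June 18, 2003 is November 18, 2003.
Service was by mail, adding 3 days: November 18, 2003 + 3 days = November 21, 2003.
From July 11, 2003 through October 23, 2003 inclusive is 105 days; tolling adds 105 days: November 21, 2003 + 105 days = March 5, 2004.
From October 26, 2003 through November 10, 2003 inclusive is 16 days; tolling adds 16 days: March 5, 2004 + 16 days = March 21, 2004.
Tolling adds 8 days: March 21, 2004 + 8 days = March 29, 2004.
March 29, 2004 is a listed holiday. The next qualifying day is March 30, 2004.
The deadline is March 30, 2004; the filing on March 26, 2004 is on or before that date.

Yes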